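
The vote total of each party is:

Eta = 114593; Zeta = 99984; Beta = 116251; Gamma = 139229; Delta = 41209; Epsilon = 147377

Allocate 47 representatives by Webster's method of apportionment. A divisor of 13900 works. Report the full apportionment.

With modified divisor 13900: modified quotas Eta 8.244, Zeta 7.193, Beta 8.363, Gamma 10.016, Delta 2.965, Epsilon 10.603.
Rounding to the nearest integer: Eta 8, Zeta 7, Beta 8, Gamma 10, Delta 3, Epsilon 11 (total 47).

Eta=8, Zeta=7, Beta=8, Gamma=10, Delta=3, Epsilon=11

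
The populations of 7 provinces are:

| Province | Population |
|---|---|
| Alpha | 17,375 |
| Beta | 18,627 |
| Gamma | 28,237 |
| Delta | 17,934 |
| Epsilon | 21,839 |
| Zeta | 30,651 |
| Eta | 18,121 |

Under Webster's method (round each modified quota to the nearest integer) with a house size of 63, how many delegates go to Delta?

7

Standard divisor 152784/63 ≈ 2425.143; standard quotas: Alpha 7.165, Beta 7.681, Gamma 11.643, Delta 7.395, Epsilon 9.005, Zeta 12.639, Eta 7.472.
Rounding to the nearest integer gives Alpha 7, Beta 8, Gamma 12, Delta 7, Epsilon 9, Zeta 13, Eta 7 — total 63, matching the house size, so no adjustment is needed.
Delta receives 7.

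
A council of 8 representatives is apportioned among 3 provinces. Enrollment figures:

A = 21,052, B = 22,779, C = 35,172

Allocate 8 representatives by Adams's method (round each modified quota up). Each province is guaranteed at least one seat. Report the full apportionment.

A 2, B 2, C 4

Standard divisor 79003/8 ≈ 9875.375; standard quotas: A 2.132, B 2.307, C 3.562.
Rounding up gives 3, 3, 4 = 10 seats, so the divisor must be adjusted.
With modified divisor 11600: modified quotas A 1.815, B 1.964, C 3.032.
Rounding up: A 2, B 2, C 4 (total 8).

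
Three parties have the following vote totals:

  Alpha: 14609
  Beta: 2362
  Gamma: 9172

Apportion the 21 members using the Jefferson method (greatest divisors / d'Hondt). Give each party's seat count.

Alpha=12, Beta=2, Gamma=7

Standard divisor 26143/21 ≈ 1244.905; standard quotas: Alpha 11.735, Beta 1.897, Gamma 7.368.
Rounding down gives 11, 1, 7 = 19 seats, so the divisor must be adjusted.
With modified divisor 1160: modified quotas Alpha 12.594, Beta 2.036, Gamma 7.907.
Rounding down: Alpha 12, Beta 2, Gamma 7 (total 21).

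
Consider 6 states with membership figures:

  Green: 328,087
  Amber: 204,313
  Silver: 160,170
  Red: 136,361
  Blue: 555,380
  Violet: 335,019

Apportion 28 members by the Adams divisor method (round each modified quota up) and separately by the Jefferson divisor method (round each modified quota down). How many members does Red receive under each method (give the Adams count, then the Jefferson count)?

3 and 2

Adams: Green 5, Amber 3, Silver 3, Red 3, Blue 9, Violet 5.
Jefferson: Green 5, Amber 3, Silver 2, Red 2, Blue 10, Violet 6.
Red gets 3 under Adams and 2 under Jefferson.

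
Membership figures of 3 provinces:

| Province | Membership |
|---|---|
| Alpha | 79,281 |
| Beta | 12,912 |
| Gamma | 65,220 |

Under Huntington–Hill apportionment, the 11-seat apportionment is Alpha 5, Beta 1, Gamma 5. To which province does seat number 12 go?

Alpha

Priority for the next seat is population ÷ (√(s·(s+1))).
Priorities: Alpha 14474.664, Beta 9130.163, Gamma 11907.488.
Highest priority: Alpha.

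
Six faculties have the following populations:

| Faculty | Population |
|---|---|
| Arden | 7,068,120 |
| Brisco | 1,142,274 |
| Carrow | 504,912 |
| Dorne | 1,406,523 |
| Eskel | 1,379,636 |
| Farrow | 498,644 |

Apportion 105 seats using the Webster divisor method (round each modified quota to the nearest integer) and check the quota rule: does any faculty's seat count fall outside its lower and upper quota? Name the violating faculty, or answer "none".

Arden

Standard quotas: Arden 61.845, Brisco 9.995, Carrow 4.418, Dorne 12.307, Eskel 12.072, Farrow 4.363.
Webster allocation: Arden 63, Brisco 10, Carrow 4, Dorne 12, Eskel 12, Farrow 4.
Arden has quota 61.845 (lower 61, upper 62) but receives 63 — outside the quota interval.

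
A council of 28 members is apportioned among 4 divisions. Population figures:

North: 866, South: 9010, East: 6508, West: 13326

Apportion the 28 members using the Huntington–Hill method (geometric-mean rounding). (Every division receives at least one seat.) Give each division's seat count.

With divisor 1064: modified quotas North 0.814, South 8.468, East 6.117, West 12.524.
Geometric-mean thresholds: North (min 1), South √(8·9)=8.485, East √(6·7)=6.481, West √(12·13)=12.490.
Each quota rounded against its threshold gives North 1, South 8, East 6, West 13 (total 28).

North 1, South 8, East 6, West 13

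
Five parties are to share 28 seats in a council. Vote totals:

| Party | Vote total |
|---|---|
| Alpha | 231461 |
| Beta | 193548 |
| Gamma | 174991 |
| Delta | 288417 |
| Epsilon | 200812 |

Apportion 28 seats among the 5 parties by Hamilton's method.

Standard divisor: 1089229 ÷ 28 ≈ 38901.036.
Standard quotas: Alpha 5.9500, Beta 4.9754, Gamma 4.4984, Delta 7.4141, Epsilon 5.1621.
Lower quotas: Alpha 5, Beta 4, Gamma 4, Delta 7, Epsilon 5 (sum 25, leaving 3 seats).
Remainders in descending order: Beta 0.9754, Alpha 0.9500, Gamma 0.4984, Delta 0.4141, Epsilon 0.1621.
The surplus seats go to Beta, Alpha, Gamma.

Alpha: 6; Beta: 5; Gamma: 5; Delta: 7; Epsilon: 5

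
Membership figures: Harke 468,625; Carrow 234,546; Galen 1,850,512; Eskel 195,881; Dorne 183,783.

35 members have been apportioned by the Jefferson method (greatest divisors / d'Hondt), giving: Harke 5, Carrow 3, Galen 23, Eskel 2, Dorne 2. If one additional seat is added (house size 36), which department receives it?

Priority for the next seat is population ÷ (current seats + 1).
Priorities: Harke 78104.167, Carrow 58636.500, Galen 77104.667, Eskel 65293.667, Dorne 61261.000.
Highest priority: Harke.

Harke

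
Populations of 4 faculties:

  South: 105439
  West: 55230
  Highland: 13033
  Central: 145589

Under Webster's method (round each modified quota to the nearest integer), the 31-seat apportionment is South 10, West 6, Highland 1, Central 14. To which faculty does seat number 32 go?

Priority for the next seat is population ÷ (current seats + 0.5).
Priorities: South 10041.810, West 8496.923, Highland 8688.667, Central 10040.621.
Highest priority: South.

South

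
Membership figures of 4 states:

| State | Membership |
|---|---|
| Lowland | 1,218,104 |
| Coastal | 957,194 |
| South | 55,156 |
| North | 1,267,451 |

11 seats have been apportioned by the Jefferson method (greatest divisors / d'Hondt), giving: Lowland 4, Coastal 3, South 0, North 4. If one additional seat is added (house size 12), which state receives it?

North

Priority for the next seat is population ÷ (current seats + 1).
Priorities: Lowland 243620.800, Coastal 239298.500, South 55156.000, North 253490.200.
Highest priority: North.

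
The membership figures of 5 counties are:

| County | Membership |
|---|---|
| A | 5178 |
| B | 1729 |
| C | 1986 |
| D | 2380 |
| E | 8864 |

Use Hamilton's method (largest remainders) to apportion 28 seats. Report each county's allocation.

The standard divisor is 20137/28 ≈ 719.179.
Standard quotas: A 7.1999, B 2.4041, C 2.7615, D 3.3093, E 12.3252.
Lower quotas: A 7, B 2, C 2, D 3, E 12 (sum 26, leaving 2 seats).
Remainders in descending order: C 0.7615, B 0.4041, E 0.3252, D 0.3093, A 0.1999.
The surplus seats go to C, B.

A 7, B 3, C 3, D 3, E 12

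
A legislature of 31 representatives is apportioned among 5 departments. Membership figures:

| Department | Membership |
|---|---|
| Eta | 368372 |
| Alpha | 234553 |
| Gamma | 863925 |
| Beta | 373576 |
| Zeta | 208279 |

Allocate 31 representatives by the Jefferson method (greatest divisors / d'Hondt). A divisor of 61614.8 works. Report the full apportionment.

With modified divisor 61614.8: modified quotas Eta 5.979, Alpha 3.807, Gamma 14.021, Beta 6.063, Zeta 3.380.
Rounding down: Eta 5, Alpha 3, Gamma 14, Beta 6, Zeta 3 (total 31).

Eta=5, Alpha=3, Gamma=14, Beta=6, Zeta=3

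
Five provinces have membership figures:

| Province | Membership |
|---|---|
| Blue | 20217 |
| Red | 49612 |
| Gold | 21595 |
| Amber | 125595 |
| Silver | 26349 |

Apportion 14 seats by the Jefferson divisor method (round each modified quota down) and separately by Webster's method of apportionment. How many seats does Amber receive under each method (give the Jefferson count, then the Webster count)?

Jefferson: Blue 1, Red 3, Gold 1, Amber 8, Silver 1.
Webster: Blue 1, Red 3, Gold 1, Amber 7, Silver 2.
Amber gets 8 under Jefferson and 7 under Webster.

8 and 7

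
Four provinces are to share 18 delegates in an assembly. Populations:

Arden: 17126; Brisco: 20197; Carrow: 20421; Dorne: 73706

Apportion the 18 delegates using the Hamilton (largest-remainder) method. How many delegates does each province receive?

Arden 2; Brisco 3; Carrow 3; Dorne 10

Standard divisor: 131450 ÷ 18 ≈ 7302.778.
Standard quotas: Arden 2.3451, Brisco 2.7657, Carrow 2.7963, Dorne 10.0929.
Lower quotas: Arden 2, Brisco 2, Carrow 2, Dorne 10 (sum 16, leaving 2 seats).
Remainders in descending order: Carrow 0.7963, Brisco 0.7657, Arden 0.3451, Dorne 0.0929.
Largest remainders: Carrow, Brisco receive the extra seats.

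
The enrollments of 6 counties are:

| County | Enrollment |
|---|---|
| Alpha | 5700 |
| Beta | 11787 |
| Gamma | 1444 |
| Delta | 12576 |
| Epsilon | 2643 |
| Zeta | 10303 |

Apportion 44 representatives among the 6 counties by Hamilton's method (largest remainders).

Alpha: 6, Beta: 12, Gamma: 1, Delta: 12, Epsilon: 3, Zeta: 10

Total 44453; standard divisor 44453/44 ≈ 1010.295.
Standard quotas: Alpha 5.6419, Beta 11.6669, Gamma 1.4293, Delta 12.4478, Epsilon 2.6161, Zeta 10.1980.
Lower quotas: Alpha 5, Beta 11, Gamma 1, Delta 12, Epsilon 2, Zeta 10 (sum 41, leaving 3 seats).
Remainders in descending order: Beta 0.6669, Alpha 0.6419, Epsilon 0.6161, Delta 0.4478, Gamma 0.4293, Zeta 0.1980.
Largest remainders: Beta, Alpha, Epsilon receive the extra seats.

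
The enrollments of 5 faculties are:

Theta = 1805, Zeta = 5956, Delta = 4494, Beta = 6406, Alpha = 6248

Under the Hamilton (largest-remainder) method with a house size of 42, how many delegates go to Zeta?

10

Standard divisor: 24909 ÷ 42 ≈ 593.071.
Standard quotas: Theta 3.0435, Zeta 10.0426, Delta 7.5775, Beta 10.8014, Alpha 10.5350.
Lower quotas: Theta 3, Zeta 10, Delta 7, Beta 10, Alpha 10 (sum 40, leaving 2 seats).
Remainders in descending order: Beta 0.8014, Delta 0.5775, Alpha 0.5350, Theta 0.0435, Zeta 0.0426.
The surplus seats go to Beta, Delta.
Zeta receives 10.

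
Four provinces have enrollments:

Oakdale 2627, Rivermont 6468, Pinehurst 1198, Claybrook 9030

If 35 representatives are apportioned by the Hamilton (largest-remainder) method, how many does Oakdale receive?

Standard divisor: 19323 ÷ 35 ≈ 552.086.
Standard quotas: Oakdale 4.7583, Rivermont 11.7156, Pinehurst 2.1700, Claybrook 16.3562.
Lower quotas: Oakdale 4, Rivermont 11, Pinehurst 2, Claybrook 16 (sum 33, leaving 2 seats).
Remainders in descending order: Oakdale 0.7583, Rivermont 0.7156, Claybrook 0.3562, Pinehurst 0.1700.
The surplus seats go to Oakdale, Rivermont.
Oakdale receives 5.

5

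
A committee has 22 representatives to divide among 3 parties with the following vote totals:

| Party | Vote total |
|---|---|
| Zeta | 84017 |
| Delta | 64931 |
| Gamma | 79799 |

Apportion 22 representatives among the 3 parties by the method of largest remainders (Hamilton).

Standard divisor: 228747 ÷ 22 ≈ 10397.591.
Standard quotas: Zeta 8.0804, Delta 6.2448, Gamma 7.6748.
Lower quotas: Zeta 8, Delta 6, Gamma 7 (sum 21, leaving 1 seat).
Remainders in descending order: Gamma 0.6748, Delta 0.2448, Zeta 0.0804.
Largest remainder: Gamma receives the extra seat.

Zeta=8, Delta=6, Gamma=8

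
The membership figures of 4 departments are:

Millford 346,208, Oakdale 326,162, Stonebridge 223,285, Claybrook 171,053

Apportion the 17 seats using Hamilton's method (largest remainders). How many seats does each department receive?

Millford: 5; Oakdale: 5; Stonebridge: 4; Claybrook: 3

Total 1066708; standard divisor 1066708/17 ≈ 62747.529.
Standard quotas: Millford 5.5175, Oakdale 5.1980, Stonebridge 3.5585, Claybrook 2.7261.
Lower quotas: Millford 5, Oakdale 5, Stonebridge 3, Claybrook 2 (sum 15, leaving 2 seats).
Remainders in descending order: Claybrook 0.7261, Stonebridge 0.5585, Millford 0.5175, Oakdale 0.1980.
The surplus seats go to Claybrook, Stonebridge.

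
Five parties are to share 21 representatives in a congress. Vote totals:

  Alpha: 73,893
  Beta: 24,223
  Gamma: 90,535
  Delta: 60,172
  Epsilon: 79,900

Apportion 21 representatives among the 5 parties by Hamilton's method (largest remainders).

Alpha 5; Beta 1; Gamma 6; Delta 4; Epsilon 5

The standard divisor is 328723/21 ≈ 15653.476.
Standard quotas: Alpha 4.7205, Beta 1.5475, Gamma 5.7837, Delta 3.8440, Epsilon 5.1043.
Lower quotas: Alpha 4, Beta 1, Gamma 5, Delta 3, Epsilon 5 (sum 18, leaving 3 seats).
Remainders in descending order: Delta 0.8440, Gamma 0.7837, Alpha 0.7205, Beta 0.5475, Epsilon 0.1043.
The surplus seats go to Delta, Gamma, Alpha.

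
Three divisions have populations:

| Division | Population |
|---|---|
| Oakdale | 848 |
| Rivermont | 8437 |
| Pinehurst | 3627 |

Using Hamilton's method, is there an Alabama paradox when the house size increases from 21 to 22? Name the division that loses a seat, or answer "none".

At 21 seats: Oakdale 1, Rivermont 14, Pinehurst 6.
At 22 seats: Oakdale 2, Rivermont 14, Pinehurst 6.
No division's allocation decreased.

none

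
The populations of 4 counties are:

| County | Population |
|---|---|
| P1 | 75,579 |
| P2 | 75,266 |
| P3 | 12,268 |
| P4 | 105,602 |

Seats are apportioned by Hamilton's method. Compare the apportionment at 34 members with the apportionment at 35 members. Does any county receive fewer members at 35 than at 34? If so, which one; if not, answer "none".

P3

At 34 seats: P1 10, P2 9, P3 2, P4 13.
At 35 seats: P1 10, P2 10, P3 1, P4 14.
P3 drops from 2 to 1.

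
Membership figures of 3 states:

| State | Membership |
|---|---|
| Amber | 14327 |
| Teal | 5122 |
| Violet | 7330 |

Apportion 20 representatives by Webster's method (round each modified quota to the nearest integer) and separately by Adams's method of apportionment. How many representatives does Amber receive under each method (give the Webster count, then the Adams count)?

11 and 10

Webster: Amber 11, Teal 4, Violet 5.
Adams: Amber 10, Teal 4, Violet 6.
Amber gets 11 under Webster and 10 under Adams.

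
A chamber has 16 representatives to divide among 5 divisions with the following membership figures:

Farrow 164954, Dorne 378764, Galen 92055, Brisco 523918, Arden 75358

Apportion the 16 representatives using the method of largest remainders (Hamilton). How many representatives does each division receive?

Farrow 2, Dorne 5, Galen 1, Brisco 7, Arden 1

Total 1235049; standard divisor 1235049/16 ≈ 77190.562.
Standard quotas: Farrow 2.1370, Dorne 4.9069, Galen 1.1926, Brisco 6.7873, Arden 0.9763.
Lower quotas: Farrow 2, Dorne 4, Galen 1, Brisco 6, Arden 0 (sum 13, leaving 3 seats).
Remainders in descending order: Arden 0.9763, Dorne 0.9069, Brisco 0.7873, Galen 0.1926, Farrow 0.1370.
The surplus seats go to Arden, Dorne, Brisco.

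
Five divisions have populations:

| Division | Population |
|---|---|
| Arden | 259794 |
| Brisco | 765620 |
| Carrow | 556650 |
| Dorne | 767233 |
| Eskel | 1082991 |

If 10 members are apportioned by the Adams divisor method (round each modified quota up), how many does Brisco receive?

2

Standard divisor 3432288/10 ≈ 343228.8; standard quotas: Arden 0.757, Brisco 2.231, Carrow 1.622, Dorne 2.235, Eskel 3.155.
Rounding up gives 1, 3, 2, 3, 4 = 13 seats, so the divisor must be adjusted.
With modified divisor 462600: modified quotas Arden 0.562, Brisco 1.655, Carrow 1.203, Dorne 1.659, Eskel 2.341.
Rounding up: Arden 1, Brisco 2, Carrow 2, Dorne 2, Eskel 3 (total 10).
Brisco receives 2.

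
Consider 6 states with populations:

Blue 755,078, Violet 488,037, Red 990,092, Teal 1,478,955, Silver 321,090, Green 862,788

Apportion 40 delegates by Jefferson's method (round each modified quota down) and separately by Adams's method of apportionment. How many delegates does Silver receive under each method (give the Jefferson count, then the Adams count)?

2 and 3

Jefferson: Blue 6, Violet 4, Red 8, Teal 13, Silver 2, Green 7.
Adams: Blue 6, Violet 4, Red 8, Teal 12, Silver 3, Green 7.
Silver gets 2 under Jefferson and 3 under Adams.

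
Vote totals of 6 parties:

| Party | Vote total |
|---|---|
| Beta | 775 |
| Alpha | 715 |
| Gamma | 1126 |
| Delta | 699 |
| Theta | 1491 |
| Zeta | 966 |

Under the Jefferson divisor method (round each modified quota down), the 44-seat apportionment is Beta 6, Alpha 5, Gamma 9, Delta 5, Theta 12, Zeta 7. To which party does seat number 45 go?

Zeta

Priority for the next seat is population ÷ (current seats + 1).
Priorities: Beta 110.714, Alpha 119.167, Gamma 112.600, Delta 116.500, Theta 114.692, Zeta 120.750.
Highest priority: Zeta.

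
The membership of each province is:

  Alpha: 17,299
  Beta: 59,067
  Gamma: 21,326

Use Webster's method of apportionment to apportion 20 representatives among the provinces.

Alpha 4, Beta 12, Gamma 4

Standard divisor 97692/20 ≈ 4884.6; standard quotas: Alpha 3.542, Beta 12.092, Gamma 4.366.
Rounding to the nearest integer gives Alpha 4, Beta 12, Gamma 4 — total 20, matching the house size, so no adjustment is needed.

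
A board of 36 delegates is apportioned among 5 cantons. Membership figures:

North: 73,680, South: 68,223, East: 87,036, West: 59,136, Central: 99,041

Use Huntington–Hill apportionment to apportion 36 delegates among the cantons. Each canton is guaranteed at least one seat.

With divisor 10662: modified quotas North 6.911, South 6.399, East 8.163, West 5.546, Central 9.289.
Geometric-mean thresholds: North √(6·7)=6.481, South √(6·7)=6.481, East √(8·9)=8.485, West √(5·6)=5.477, Central √(9·10)=9.487.
Each quota rounded against its threshold gives North 7, South 6, East 8, West 6, Central 9 (total 36).

North=7; South=6; East=8; West=6; Central=9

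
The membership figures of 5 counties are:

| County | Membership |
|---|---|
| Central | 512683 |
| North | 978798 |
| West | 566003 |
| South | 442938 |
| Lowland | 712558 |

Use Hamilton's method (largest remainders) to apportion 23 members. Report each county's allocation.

Central 4, North 7, West 4, South 3, Lowland 5

Standard divisor: 3212980 ÷ 23 ≈ 139694.783.
Standard quotas: Central 3.6700, North 7.0067, West 4.0517, South 3.1708, Lowland 5.1008.
Lower quotas: Central 3, North 7, West 4, South 3, Lowland 5 (sum 22, leaving 1 seat).
Remainders in descending order: Central 0.6700, South 0.1708, Lowland 0.1008, West 0.0517, North 0.0067.
Largest remainder: Central receives the extra seat.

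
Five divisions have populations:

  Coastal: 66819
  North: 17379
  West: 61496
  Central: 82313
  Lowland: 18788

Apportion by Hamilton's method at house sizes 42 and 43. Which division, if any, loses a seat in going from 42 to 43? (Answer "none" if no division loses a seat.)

At 42 seats: Coastal 11, North 3, West 11, Central 14, Lowland 3.
At 43 seats: Coastal 12, North 3, West 11, Central 14, Lowland 3.
No division's allocation decreased.

none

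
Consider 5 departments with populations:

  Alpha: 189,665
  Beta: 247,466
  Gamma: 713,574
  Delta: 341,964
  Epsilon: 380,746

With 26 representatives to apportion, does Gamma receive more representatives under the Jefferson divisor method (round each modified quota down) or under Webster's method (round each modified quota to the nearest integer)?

Jefferson

Jefferson: Alpha 2, Beta 3, Gamma 11, Delta 5, Epsilon 5.
Webster: Alpha 3, Beta 3, Gamma 10, Delta 5, Epsilon 5.
Gamma gets 11 under Jefferson and 10 under Webster.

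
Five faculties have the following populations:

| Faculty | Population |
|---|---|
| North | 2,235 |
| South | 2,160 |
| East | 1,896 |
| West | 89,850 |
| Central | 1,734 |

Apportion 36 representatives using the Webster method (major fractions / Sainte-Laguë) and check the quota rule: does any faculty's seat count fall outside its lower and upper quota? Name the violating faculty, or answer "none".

West

Standard quotas: North 0.822, South 0.794, East 0.697, West 33.048, Central 0.638.
Webster allocation: North 1, South 1, East 1, West 32, Central 1.
West has quota 33.048 (lower 33, upper 34) but receives 32 — outside the quota interval.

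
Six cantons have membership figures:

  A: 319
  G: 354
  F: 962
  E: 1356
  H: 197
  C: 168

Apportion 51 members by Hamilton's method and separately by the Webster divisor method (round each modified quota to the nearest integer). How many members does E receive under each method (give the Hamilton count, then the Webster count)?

Hamilton: A 5, G 5, F 15, E 21, H 3, C 2.
Webster: A 5, G 5, F 15, E 20, H 3, C 3.
E gets 21 under Hamilton and 20 under Webster.

21 and 20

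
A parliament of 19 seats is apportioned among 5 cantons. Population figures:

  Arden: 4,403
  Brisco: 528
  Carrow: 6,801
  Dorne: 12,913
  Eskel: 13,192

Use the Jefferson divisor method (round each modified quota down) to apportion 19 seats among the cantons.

Arden=2, Brisco=0, Carrow=3, Dorne=7, Eskel=7

Standard divisor 37837/19 ≈ 1991.421; standard quotas: Arden 2.211, Brisco 0.265, Carrow 3.415, Dorne 6.484, Eskel 6.624.
Rounding down gives 2, 0, 3, 6, 6 = 17 seats, so the divisor must be adjusted.
With modified divisor 1800: modified quotas Arden 2.446, Brisco 0.293, Carrow 3.778, Dorne 7.174, Eskel 7.329.
Rounding down: Arden 2, Brisco 0, Carrow 3, Dorne 7, Eskel 7 (total 19).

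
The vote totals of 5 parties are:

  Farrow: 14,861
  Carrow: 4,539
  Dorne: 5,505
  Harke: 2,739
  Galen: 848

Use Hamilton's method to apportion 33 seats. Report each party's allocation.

Total 28492; standard divisor 28492/33 ≈ 863.394.
Standard quotas: Farrow 17.2123, Carrow 5.2572, Dorne 6.3760, Harke 3.1724, Galen 0.9822.
Lower quotas: Farrow 17, Carrow 5, Dorne 6, Harke 3, Galen 0 (sum 31, leaving 2 seats).
Remainders in descending order: Galen 0.9822, Dorne 0.3760, Carrow 0.2572, Farrow 0.2123, Harke 0.1724.
The surplus seats go to Galen, Dorne.

Farrow=17; Carrow=5; Dorne=7; Harke=3; Galen=1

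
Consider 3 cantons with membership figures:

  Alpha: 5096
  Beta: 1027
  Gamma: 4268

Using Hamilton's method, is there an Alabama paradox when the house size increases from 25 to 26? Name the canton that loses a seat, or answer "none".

Beta

At 25 seats: Alpha 12, Beta 3, Gamma 10.
At 26 seats: Alpha 13, Beta 2, Gamma 11.
Beta drops from 3 to 2.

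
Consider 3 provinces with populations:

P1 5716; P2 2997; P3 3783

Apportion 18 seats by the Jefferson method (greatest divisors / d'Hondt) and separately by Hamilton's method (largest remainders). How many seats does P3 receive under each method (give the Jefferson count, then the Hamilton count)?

Jefferson: P1 9, P2 4, P3 5.
Hamilton: P1 8, P2 4, P3 6.
P3 gets 5 under Jefferson and 6 under Hamilton.

5 and 6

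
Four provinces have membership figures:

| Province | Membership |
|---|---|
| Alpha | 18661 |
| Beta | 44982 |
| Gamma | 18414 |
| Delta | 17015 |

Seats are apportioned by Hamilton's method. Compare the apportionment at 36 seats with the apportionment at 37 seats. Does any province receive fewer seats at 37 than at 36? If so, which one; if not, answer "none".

At 36 seats: Alpha 7, Beta 16, Gamma 7, Delta 6.
At 37 seats: Alpha 7, Beta 17, Gamma 7, Delta 6.
No province's allocation decreased.

none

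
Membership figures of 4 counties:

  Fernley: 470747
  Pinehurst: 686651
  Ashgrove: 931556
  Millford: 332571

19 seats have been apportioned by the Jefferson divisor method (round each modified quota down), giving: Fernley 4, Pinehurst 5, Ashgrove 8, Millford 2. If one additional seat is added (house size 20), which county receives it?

Pinehurst

Priority for the next seat is population ÷ (current seats + 1).
Priorities: Fernley 94149.400, Pinehurst 114441.833, Ashgrove 103506.222, Millford 110857.000.
Highest priority: Pinehurst.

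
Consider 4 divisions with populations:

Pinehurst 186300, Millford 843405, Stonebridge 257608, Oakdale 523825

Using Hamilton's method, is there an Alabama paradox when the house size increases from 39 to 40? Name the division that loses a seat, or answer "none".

none

At 39 seats: Pinehurst 4, Millford 18, Stonebridge 6, Oakdale 11.
At 40 seats: Pinehurst 4, Millford 19, Stonebridge 6, Oakdale 11.
No division's allocation decreased.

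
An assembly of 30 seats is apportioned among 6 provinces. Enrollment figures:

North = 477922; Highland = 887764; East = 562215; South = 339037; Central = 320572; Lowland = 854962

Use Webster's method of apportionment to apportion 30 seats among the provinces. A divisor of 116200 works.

With modified divisor 116200: modified quotas North 4.113, Highland 7.640, East 4.838, South 2.918, Central 2.759, Lowland 7.358.
Rounding to the nearest integer: North 4, Highland 8, East 5, South 3, Central 3, Lowland 7 (total 30).

North: 4; Highland: 8; East: 5; South: 3; Central: 3; Lowland: 7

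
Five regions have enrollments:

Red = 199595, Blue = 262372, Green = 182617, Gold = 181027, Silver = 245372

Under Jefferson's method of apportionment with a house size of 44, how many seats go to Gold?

7

Standard divisor 1070983/44 ≈ 24340.523; standard quotas: Red 8.200, Blue 10.779, Green 7.503, Gold 7.437, Silver 10.081.
Rounding down gives 8, 10, 7, 7, 10 = 42 seats, so the divisor must be adjusted.
With modified divisor 22700: modified quotas Red 8.793, Blue 11.558, Green 8.045, Gold 7.975, Silver 10.809.
Rounding down: Red 8, Blue 11, Green 8, Gold 7, Silver 10 (total 44).
Gold receives 7.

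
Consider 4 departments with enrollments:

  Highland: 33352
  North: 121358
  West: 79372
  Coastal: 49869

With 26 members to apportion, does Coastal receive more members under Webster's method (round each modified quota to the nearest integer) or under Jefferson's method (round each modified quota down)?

Webster

Webster: Highland 3, North 11, West 7, Coastal 5.
Jefferson: Highland 3, North 12, West 7, Coastal 4.
Coastal gets 5 under Webster and 4 under Jefferson.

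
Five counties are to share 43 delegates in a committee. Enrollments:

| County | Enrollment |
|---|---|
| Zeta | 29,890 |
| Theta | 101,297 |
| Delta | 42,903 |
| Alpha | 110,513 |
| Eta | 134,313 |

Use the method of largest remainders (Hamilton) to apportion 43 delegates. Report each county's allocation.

Standard divisor: 418916 ÷ 43 ≈ 9742.233.
Standard quotas: Zeta 3.0681, Theta 10.3977, Delta 4.4038, Alpha 11.3437, Eta 13.7867.
Lower quotas: Zeta 3, Theta 10, Delta 4, Alpha 11, Eta 13 (sum 41, leaving 2 seats).
Remainders in descending order: Eta 0.7867, Delta 0.4038, Theta 0.3977, Alpha 0.3437, Zeta 0.0681.
The surplus seats go to Eta, Delta.

Zeta 3; Theta 10; Delta 5; Alpha 11; Eta 14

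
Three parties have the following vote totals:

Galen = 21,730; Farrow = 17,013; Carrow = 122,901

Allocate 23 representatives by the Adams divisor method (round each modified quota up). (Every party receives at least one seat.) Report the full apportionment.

Galen 3, Farrow 3, Carrow 17

Standard divisor 161644/23 ≈ 7028; standard quotas: Galen 3.092, Farrow 2.421, Carrow 17.487.
Rounding up gives 4, 3, 18 = 25 seats, so the divisor must be adjusted.
With modified divisor 7500: modified quotas Galen 2.897, Farrow 2.268, Carrow 16.387.
Rounding up: Galen 3, Farrow 3, Carrow 17 (total 23).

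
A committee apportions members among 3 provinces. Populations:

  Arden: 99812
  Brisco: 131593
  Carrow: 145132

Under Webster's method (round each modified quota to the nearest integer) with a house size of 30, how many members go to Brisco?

10

Standard divisor 376537/30 ≈ 12551.233; standard quotas: Arden 7.952, Brisco 10.484, Carrow 11.563.
Rounding to the nearest integer gives Arden 8, Brisco 10, Carrow 12 — total 30, matching the house size, so no adjustment is needed.
Brisco receives 10.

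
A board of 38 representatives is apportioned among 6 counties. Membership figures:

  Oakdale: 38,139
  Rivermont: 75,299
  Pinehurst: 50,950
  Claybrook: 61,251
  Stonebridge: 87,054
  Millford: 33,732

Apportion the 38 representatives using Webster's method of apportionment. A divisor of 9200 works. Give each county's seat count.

With modified divisor 9200: modified quotas Oakdale 4.146, Rivermont 8.185, Pinehurst 5.538, Claybrook 6.658, Stonebridge 9.462, Millford 3.667.
Rounding to the nearest integer: Oakdale 4, Rivermont 8, Pinehurst 6, Claybrook 7, Stonebridge 9, Millford 4 (total 38).

Oakdale 4, Rivermont 8, Pinehurst 6, Claybrook 7, Stonebridge 9, Millford 4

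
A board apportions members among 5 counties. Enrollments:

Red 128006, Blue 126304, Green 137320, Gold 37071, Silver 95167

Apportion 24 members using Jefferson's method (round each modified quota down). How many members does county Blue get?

6

Standard divisor 523868/24 ≈ 21827.833; standard quotas: Red 5.864, Blue 5.786, Green 6.291, Gold 1.698, Silver 4.360.
Rounding down gives 5, 5, 6, 1, 4 = 21 seats, so the divisor must be adjusted.
With modified divisor 19300: modified quotas Red 6.632, Blue 6.544, Green 7.115, Gold 1.921, Silver 4.931.
Rounding down: Red 6, Blue 6, Green 7, Gold 1, Silver 4 (total 24).
Blue receives 6.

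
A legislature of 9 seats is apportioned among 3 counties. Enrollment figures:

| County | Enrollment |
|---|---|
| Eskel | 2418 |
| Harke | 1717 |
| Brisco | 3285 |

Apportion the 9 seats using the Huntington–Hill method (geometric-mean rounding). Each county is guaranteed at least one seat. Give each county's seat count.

Eskel=3, Harke=2, Brisco=4

With divisor 841: modified quotas Eskel 2.875, Harke 2.042, Brisco 3.906.
Geometric-mean thresholds: Eskel √(2·3)=2.449, Harke √(2·3)=2.449, Brisco √(3·4)=3.464.
Each quota rounded against its threshold gives Eskel 3, Harke 2, Brisco 4 (total 9).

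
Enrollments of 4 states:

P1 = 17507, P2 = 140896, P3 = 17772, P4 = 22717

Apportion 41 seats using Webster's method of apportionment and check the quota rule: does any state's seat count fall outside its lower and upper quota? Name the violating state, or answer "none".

Standard quotas: P1 3.609, P2 29.045, P3 3.664, P4 4.683.
Webster allocation: P1 4, P2 28, P3 4, P4 5.
P2 has quota 29.045 (lower 29, upper 30) but receives 28 — outside the quota interval.

P2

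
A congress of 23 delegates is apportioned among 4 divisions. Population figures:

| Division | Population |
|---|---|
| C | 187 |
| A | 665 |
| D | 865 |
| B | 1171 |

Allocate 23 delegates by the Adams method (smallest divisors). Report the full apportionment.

C 2, A 5, D 7, B 9

Standard divisor 2888/23 ≈ 125.565; standard quotas: C 1.489, A 5.296, D 6.889, B 9.326.
Rounding up gives 2, 6, 7, 10 = 25 seats, so the divisor must be adjusted.
With modified divisor 140: modified quotas C 1.336, A 4.750, D 6.179, B 8.364.
Rounding up: C 2, A 5, D 7, B 9 (total 23).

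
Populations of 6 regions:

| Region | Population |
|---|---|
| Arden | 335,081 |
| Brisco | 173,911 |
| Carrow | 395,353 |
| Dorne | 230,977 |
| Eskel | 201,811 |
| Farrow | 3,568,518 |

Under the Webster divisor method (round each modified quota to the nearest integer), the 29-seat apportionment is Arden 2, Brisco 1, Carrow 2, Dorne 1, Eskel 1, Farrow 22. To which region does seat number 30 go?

Farrow

Priority for the next seat is population ÷ (current seats + 0.5).
Priorities: Arden 134032.400, Brisco 115940.667, Carrow 158141.200, Dorne 153984.667, Eskel 134540.667, Farrow 158600.800.
Highest priority: Farrow.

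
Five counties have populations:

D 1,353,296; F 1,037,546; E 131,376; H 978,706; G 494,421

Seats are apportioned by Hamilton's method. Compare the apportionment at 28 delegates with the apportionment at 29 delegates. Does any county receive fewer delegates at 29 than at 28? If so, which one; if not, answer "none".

none

At 28 seats: D 10, F 7, E 1, H 7, G 3.
At 29 seats: D 10, F 7, E 1, H 7, G 4.
No county's allocation decreased.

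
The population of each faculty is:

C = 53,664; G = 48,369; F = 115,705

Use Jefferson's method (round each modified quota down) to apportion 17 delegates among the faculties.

C 4, G 4, F 9

Standard divisor 217738/17 ≈ 12808.118; standard quotas: C 4.190, G 3.776, F 9.034.
Rounding down gives 4, 3, 9 = 16 seats, so the divisor must be adjusted.
With modified divisor 11800: modified quotas C 4.548, G 4.099, F 9.806.
Rounding down: C 4, G 4, F 9 (total 17).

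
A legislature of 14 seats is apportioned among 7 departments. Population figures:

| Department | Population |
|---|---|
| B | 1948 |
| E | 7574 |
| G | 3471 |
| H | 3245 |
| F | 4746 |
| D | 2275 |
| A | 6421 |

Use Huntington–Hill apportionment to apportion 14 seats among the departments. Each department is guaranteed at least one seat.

With divisor 2240: modified quotas B 0.870, E 3.381, G 1.550, H 1.449, F 2.119, D 1.016, A 2.867.
Geometric-mean thresholds: B (min 1), E √(3·4)=3.464, G √(1·2)=1.414, H √(1·2)=1.414, F √(2·3)=2.449, D √(1·2)=1.414, A √(2·3)=2.449.
Each quota rounded against its threshold gives B 1, E 3, G 2, H 2, F 2, D 1, A 3 (total 14).

B: 1, E: 3, G: 2, H: 2, F: 2, D: 1, A: 3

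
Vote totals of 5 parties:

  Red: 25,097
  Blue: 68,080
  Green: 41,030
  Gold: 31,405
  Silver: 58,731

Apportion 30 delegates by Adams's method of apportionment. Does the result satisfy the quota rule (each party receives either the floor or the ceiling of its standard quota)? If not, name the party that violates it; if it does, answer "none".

Standard quotas: Red 3.356, Blue 9.104, Green 5.487, Gold 4.200, Silver 7.854.
Adams allocation: Red 4, Blue 9, Green 5, Gold 4, Silver 8.
Every allocation lies between the lower and upper quota.

none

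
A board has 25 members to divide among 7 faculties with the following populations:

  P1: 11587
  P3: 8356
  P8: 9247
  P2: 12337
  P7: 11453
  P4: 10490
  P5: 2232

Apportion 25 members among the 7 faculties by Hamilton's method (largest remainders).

The standard divisor is 65702/25 ≈ 2628.08.
Standard quotas: P1 4.4089, P3 3.1795, P8 3.5185, P2 4.6943, P7 4.3579, P4 3.9915, P5 0.8493.
Lower quotas: P1 4, P3 3, P8 3, P2 4, P7 4, P4 3, P5 0 (sum 21, leaving 4 seats).
Remainders in descending order: P4 0.9915, P5 0.8493, P2 0.6943, P8 0.5185, P1 0.4089, P7 0.3579, P3 0.1795.
The surplus seats go to P4, P5, P2, P8.

P1 4; P3 3; P8 4; P2 5; P7 4; P4 4; P5 1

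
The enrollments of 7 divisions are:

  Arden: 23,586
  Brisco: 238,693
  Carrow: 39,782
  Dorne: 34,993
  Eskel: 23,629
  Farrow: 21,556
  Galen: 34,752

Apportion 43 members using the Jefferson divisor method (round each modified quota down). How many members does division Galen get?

Standard divisor 416991/43 ≈ 9697.465; standard quotas: Arden 2.432, Brisco 24.614, Carrow 4.102, Dorne 3.608, Eskel 2.437, Farrow 2.223, Galen 3.584.
Rounding down gives 2, 24, 4, 3, 2, 2, 3 = 40 seats, so the divisor must be adjusted.
With modified divisor 8800: modified quotas Arden 2.680, Brisco 27.124, Carrow 4.521, Dorne 3.976, Eskel 2.685, Farrow 2.450, Galen 3.949.
Rounding down: Arden 2, Brisco 27, Carrow 4, Dorne 3, Eskel 2, Farrow 2, Galen 3 (total 43).
Galen receives 3.

3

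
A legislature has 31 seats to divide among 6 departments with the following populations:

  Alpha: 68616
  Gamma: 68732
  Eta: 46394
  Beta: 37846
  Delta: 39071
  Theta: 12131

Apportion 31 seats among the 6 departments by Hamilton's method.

Alpha 8, Gamma 8, Eta 5, Beta 4, Delta 5, Theta 1

The standard divisor is 272790/31 ≈ 8799.677.
Standard quotas: Alpha 7.7976, Gamma 7.8107, Eta 5.2722, Beta 4.3008, Delta 4.4400, Theta 1.3786.
Lower quotas: Alpha 7, Gamma 7, Eta 5, Beta 4, Delta 4, Theta 1 (sum 28, leaving 3 seats).
Remainders in descending order: Gamma 0.8107, Alpha 0.7976, Delta 0.4400, Theta 0.3786, Beta 0.3008, Eta 0.2722.
Largest remainders: Gamma, Alpha, Delta receive the extra seats.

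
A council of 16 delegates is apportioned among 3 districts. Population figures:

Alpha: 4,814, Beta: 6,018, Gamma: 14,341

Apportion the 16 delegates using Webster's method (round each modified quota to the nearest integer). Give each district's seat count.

Alpha=3, Beta=4, Gamma=9

Standard divisor 25173/16 ≈ 1573.312; standard quotas: Alpha 3.060, Beta 3.825, Gamma 9.115.
Rounding to the nearest integer gives Alpha 3, Beta 4, Gamma 9 — total 16, matching the house size, so no adjustment is needed.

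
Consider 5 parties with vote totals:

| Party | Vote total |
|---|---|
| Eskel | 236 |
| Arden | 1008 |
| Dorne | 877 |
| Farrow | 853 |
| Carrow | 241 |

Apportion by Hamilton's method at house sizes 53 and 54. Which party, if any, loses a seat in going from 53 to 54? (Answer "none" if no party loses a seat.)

none

At 53 seats: Eskel 4, Arden 17, Dorne 14, Farrow 14, Carrow 4.
At 54 seats: Eskel 4, Arden 17, Dorne 15, Farrow 14, Carrow 4.
No party's allocation decreased.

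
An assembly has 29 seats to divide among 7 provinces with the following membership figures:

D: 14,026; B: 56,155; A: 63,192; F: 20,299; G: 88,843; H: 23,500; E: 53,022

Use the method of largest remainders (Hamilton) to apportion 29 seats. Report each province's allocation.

D 1, B 5, A 6, F 2, G 8, H 2, E 5

Total 319037; standard divisor 319037/29 ≈ 11001.276.
Standard quotas: D 1.2749, B 5.1044, A 5.7441, F 1.8451, G 8.0757, H 2.1361, E 4.8196.
Lower quotas: D 1, B 5, A 5, F 1, G 8, H 2, E 4 (sum 26, leaving 3 seats).
Remainders in descending order: F 0.8451, E 0.8196, A 0.7441, D 0.2749, H 0.1361, B 0.1044, G 0.0757.
The surplus seats go to F, E, A.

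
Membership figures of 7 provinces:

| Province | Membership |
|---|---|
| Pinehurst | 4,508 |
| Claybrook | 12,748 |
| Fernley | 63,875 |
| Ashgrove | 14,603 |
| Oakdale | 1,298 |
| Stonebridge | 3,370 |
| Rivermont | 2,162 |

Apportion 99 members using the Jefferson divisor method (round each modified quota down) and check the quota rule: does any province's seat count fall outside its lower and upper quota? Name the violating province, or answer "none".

Fernley

Standard quotas: Pinehurst 4.351, Claybrook 12.305, Fernley 61.655, Ashgrove 14.096, Oakdale 1.253, Stonebridge 3.253, Rivermont 2.087.
Jefferson allocation: Pinehurst 4, Claybrook 12, Fernley 63, Ashgrove 14, Oakdale 1, Stonebridge 3, Rivermont 2.
Fernley has quota 61.655 (lower 61, upper 62) but receives 63 — outside the quota interval.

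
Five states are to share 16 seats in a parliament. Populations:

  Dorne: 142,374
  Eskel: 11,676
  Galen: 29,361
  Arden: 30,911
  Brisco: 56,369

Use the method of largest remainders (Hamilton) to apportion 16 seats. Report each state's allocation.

The standard divisor is 270691/16 ≈ 16918.188.
Standard quotas: Dorne 8.4154, Eskel 0.6901, Galen 1.7355, Arden 1.8271, Brisco 3.3319.
Lower quotas: Dorne 8, Eskel 0, Galen 1, Arden 1, Brisco 3 (sum 13, leaving 3 seats).
Remainders in descending order: Arden 0.8271, Galen 0.7355, Eskel 0.6901, Dorne 0.4154, Brisco 0.3319.
The surplus seats go to Arden, Galen, Eskel.

Dorne: 8, Eskel: 1, Galen: 2, Arden: 2, Brisco: 3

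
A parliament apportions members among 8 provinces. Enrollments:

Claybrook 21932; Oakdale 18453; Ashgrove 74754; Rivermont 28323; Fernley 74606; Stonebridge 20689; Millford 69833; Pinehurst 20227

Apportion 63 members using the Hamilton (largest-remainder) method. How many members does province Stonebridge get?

4

Standard divisor: 328817 ÷ 63 ≈ 5219.317.
Standard quotas: Claybrook 4.2021, Oakdale 3.5355, Ashgrove 14.3226, Rivermont 5.4266, Fernley 14.2942, Stonebridge 3.9639, Millford 13.3797, Pinehurst 3.8754.
Lower quotas: Claybrook 4, Oakdale 3, Ashgrove 14, Rivermont 5, Fernley 14, Stonebridge 3, Millford 13, Pinehurst 3 (sum 59, leaving 4 seats).
Remainders in descending order: Stonebridge 0.9639, Pinehurst 0.8754, Oakdale 0.5355, Rivermont 0.4266, Millford 0.3797, Ashgrove 0.3226, Fernley 0.2942, Claybrook 0.2021.
The surplus seats go to Stonebridge, Pinehurst, Oakdale, Rivermont.
Stonebridge receives 4.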